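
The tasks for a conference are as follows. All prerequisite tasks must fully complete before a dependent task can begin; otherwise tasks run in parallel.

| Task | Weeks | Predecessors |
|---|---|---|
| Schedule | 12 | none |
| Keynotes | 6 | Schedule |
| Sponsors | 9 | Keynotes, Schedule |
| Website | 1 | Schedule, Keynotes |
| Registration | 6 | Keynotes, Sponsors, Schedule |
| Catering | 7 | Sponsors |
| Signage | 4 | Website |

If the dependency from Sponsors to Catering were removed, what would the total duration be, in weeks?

With the dependency in place, Schedule→Keynotes→Sponsors→Catering = 12+6+9+7 = 34 sets the finish at 34 weeks.
Without Sponsors→Catering, Catering's earliest start moves from 27 to 0.
The longest chain is now Schedule→Keynotes→Sponsors→Registration = 12+6+9+6 = 33, so the conference takes 33 weeks.

33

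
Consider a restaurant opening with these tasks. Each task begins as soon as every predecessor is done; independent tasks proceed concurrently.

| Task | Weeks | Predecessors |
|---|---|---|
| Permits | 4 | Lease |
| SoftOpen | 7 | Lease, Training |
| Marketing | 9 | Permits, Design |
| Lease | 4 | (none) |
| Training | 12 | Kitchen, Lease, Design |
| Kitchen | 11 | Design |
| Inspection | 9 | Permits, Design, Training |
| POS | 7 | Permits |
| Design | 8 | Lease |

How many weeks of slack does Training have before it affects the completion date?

0

Lease→Design→Kitchen→Training→Inspection = 4+8+11+12+9 = 44 sets the makespan at 44 weeks.
The longest chain containing Training totals 44 weeks.
So Training can slip 35 − 35 = 0 weeks.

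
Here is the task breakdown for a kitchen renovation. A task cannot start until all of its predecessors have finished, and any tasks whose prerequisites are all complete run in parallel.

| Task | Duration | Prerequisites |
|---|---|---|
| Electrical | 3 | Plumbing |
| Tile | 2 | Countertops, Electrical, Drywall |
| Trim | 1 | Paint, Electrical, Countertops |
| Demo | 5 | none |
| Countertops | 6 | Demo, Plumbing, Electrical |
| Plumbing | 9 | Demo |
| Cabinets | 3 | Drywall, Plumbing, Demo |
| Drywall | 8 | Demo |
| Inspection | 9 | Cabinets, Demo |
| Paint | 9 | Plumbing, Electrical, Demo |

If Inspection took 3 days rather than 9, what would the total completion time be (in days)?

Baseline: Demo→Plumbing→Electrical→Paint→Trim = 5+9+3+9+1 = 27 → 27 days.
Inspection has 1 day of float (longest path through it is 26).
That remains the longest chain; total 27 days.

27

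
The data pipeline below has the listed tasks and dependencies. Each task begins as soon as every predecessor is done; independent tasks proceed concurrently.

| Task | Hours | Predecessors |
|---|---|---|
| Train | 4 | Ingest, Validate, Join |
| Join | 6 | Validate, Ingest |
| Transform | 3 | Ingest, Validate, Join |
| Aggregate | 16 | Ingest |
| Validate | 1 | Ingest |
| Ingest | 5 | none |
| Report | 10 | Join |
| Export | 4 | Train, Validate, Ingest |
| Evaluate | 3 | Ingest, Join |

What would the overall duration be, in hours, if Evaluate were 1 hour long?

22

As given, the longest chain is Ingest→Validate→Join→Report = 5+1+6+10 = 22, so the finish is 22 hours.
Evaluate has 7 hours of float (longest path through it is 15).
The critical path is still Ingest→Validate→Join→Report; finish is now 22 hours.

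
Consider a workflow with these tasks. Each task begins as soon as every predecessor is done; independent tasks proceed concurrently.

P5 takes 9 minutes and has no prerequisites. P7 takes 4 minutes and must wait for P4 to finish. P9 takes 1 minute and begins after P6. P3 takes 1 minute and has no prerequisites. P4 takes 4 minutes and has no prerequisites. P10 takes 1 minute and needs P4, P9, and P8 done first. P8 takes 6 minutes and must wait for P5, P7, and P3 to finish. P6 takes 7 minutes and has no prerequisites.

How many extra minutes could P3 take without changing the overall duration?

8

P5→P8→P10 = 9+6+1 = 16 sets the makespan at 16 minutes.
P3 finishes as early as 1 and must finish by 9.
Slack of P3 = 8 − 0 = 8 minutes.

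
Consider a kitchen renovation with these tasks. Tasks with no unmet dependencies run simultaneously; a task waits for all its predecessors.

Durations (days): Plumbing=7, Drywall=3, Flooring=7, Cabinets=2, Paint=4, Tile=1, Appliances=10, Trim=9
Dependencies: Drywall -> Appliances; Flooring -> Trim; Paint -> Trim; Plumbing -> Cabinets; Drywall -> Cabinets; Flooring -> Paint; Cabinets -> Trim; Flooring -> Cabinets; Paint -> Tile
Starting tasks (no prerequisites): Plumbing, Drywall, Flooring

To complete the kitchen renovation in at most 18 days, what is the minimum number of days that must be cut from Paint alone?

Current finish: 20 days; target: 18.
Paint is on every critical path, so each day cut from Paint cuts the finish by one (this holds down to a finish of 18).
Need 20 − 18 = 2 days off Paint → Paint becomes 2 days, finish becomes 18.

2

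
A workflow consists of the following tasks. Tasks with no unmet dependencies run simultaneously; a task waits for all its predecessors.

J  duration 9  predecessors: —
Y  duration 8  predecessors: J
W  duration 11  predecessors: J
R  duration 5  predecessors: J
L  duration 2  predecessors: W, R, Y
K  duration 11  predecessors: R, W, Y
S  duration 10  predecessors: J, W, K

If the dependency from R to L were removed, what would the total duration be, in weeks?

41

Original critical path: J→W→K→S = 9+11+11+10 = 41 ⇒ 41 weeks.
Dropping R→L doesn't change L's earliest start (20); another predecessor still binds.
New critical path: J→W→K→S = 9+11+11+10 = 41 ⇒ 41 weeks.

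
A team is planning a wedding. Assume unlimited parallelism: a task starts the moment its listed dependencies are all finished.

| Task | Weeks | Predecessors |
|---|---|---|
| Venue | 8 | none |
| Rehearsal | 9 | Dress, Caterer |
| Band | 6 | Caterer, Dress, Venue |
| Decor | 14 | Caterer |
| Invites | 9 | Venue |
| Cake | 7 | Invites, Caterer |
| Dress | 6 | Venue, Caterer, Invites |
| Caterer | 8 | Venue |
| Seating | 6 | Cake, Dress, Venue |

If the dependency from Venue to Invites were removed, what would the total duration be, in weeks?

With the dependency in place, Venue→Invites→Dress→Rehearsal = 8+9+6+9 = 32 sets the finish at 32 weeks.
Without Venue→Invites, Invites's earliest start moves from 8 to 0.
After: Venue→Caterer→Dress→Rehearsal = 8+8+6+9 = 31 → 31 weeks.

31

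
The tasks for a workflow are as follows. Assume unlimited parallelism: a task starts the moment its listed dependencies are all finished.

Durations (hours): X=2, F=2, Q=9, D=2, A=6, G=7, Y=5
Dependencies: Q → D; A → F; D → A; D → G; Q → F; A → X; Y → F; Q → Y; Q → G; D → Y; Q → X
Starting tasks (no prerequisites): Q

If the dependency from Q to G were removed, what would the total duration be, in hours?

19

Original critical path: Q→D→A→X = 9+2+6+2 = 19 ⇒ 19 hours.
Dropping Q→G doesn't change G's earliest start (11); another predecessor still binds.
After: Q→D→A→X = 9+2+6+2 = 19 → 19 hours.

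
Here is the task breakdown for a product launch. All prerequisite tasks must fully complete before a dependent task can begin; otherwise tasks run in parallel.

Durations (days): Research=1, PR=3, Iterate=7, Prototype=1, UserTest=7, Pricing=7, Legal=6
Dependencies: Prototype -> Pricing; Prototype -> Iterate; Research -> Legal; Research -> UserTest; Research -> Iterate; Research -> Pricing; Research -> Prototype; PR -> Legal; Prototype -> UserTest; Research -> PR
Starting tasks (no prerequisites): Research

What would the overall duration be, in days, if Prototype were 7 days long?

15

Actual critical path: Research→PR→Legal = 1+3+6 = 10 ⇒ 10 days.
The longest path through Prototype is only 9 days, so Prototype has float 1.
Now Research→Prototype→UserTest = 1+7+7 = 15 is longest, so the finish becomes 15 days.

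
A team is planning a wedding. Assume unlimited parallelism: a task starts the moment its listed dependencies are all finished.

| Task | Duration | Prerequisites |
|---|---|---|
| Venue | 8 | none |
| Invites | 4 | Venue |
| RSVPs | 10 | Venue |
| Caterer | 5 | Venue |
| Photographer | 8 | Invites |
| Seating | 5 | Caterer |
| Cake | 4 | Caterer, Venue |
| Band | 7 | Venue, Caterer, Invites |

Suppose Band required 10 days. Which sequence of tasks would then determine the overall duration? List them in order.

As given, the longest chain is Venue→Caterer→Band = 8+5+7 = 20, so the finish is 20 days.
Band lies on that path, so at 10 days the path becomes 23 days.
No other chain overtakes it, so the finish is 23 days.

Venue, Caterer, Band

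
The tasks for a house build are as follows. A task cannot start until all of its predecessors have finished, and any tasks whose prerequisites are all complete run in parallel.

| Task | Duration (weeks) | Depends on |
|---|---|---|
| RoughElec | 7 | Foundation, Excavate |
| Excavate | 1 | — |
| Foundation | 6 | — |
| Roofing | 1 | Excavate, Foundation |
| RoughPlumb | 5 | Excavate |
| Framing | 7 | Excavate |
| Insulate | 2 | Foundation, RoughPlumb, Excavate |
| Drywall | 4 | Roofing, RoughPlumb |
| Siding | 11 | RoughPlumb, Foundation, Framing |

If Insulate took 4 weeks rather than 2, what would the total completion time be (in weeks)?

Actual critical path: Excavate→Framing→Siding = 1+7+11 = 19 ⇒ 19 weeks.
Insulate is off the critical path — its longest chain is 8 weeks, giving 11 of slack.
That remains the longest chain; total 19 weeks.

19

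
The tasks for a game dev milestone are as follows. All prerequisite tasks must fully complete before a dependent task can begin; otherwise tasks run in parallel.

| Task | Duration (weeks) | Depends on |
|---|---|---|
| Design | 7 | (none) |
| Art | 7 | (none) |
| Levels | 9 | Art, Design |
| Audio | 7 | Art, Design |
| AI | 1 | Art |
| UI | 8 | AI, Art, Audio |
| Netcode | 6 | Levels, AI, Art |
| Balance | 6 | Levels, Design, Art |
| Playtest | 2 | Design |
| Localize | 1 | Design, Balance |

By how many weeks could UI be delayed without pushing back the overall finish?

1

The longest chain is Design→Levels→Balance→Localize = 7+9+6+1 = 23; overall finish 23 weeks.
The longest chain containing UI totals 22 weeks.
So UI can slip 23 − 22 = 1 week.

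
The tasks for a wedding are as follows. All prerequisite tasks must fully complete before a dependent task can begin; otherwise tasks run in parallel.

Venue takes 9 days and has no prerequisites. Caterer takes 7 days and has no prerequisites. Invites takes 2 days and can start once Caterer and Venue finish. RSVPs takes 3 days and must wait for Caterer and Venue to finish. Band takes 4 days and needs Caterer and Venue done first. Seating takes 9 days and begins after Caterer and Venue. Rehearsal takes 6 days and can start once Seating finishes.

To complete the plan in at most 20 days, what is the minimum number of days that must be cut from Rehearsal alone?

4

Current finish: 24 days; target: 20.
Rehearsal is on every critical path, so each day cut from Rehearsal cuts the finish by one (this holds down to a finish of 19).
Need 24 − 20 = 4 days off Rehearsal → Rehearsal becomes 2 days, finish becomes 20.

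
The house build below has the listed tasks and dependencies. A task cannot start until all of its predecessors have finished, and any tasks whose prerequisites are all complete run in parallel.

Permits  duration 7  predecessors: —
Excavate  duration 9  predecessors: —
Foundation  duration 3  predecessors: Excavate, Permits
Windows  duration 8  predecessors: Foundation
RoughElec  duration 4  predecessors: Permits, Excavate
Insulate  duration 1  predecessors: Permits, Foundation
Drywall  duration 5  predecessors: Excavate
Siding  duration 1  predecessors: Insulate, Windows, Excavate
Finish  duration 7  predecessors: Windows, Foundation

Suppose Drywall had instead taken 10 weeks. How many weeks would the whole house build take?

27

As given, the longest chain is Excavate→Foundation→Windows→Finish = 9+3+8+7 = 27, so the finish is 27 weeks.
Drywall has 13 weeks of float (longest path through it is 14).
The critical path is still Excavate→Foundation→Windows→Finish; finish is now 27 weeks.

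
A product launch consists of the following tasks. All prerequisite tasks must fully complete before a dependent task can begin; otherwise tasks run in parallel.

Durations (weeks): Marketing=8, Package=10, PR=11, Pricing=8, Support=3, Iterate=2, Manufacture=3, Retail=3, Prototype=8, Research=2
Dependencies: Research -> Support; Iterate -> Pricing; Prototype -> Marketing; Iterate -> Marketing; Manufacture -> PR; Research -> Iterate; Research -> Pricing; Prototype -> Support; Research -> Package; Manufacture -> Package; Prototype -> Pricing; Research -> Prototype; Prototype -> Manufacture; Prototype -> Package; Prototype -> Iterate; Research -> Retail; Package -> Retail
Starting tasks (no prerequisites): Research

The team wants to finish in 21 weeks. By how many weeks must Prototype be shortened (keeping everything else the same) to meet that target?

5

Current finish: 26 weeks; target: 21.
Prototype is on every critical path, so each week cut from Prototype cuts the finish by one (this holds down to a finish of 19).
Need 26 − 21 = 5 weeks off Prototype → Prototype becomes 3 weeks, finish becomes 21.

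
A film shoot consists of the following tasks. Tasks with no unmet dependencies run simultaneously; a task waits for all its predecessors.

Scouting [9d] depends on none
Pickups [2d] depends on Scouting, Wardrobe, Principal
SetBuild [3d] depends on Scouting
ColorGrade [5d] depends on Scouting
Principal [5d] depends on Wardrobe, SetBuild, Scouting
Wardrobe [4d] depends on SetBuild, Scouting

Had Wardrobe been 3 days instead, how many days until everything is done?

22

Baseline: Scouting→SetBuild→Wardrobe→Principal→Pickups = 9+3+4+5+2 = 23 → 23 days.
Wardrobe lies on that path, so at 3 days the path becomes 22 days.
That remains the longest chain; total 22 days.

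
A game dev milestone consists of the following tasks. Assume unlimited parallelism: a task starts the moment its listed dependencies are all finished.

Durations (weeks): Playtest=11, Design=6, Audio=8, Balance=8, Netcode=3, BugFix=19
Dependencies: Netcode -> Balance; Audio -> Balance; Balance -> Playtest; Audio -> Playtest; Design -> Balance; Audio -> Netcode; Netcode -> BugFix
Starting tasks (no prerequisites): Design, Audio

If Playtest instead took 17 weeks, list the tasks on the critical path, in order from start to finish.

Audio, Netcode, Balance, Playtest

Baseline: Audio→Netcode→Balance→Playtest = 8+3+8+11 = 30 → 30 weeks.
Since Playtest is critical, the +6 change carries straight to that chain (now 36 weeks).
That remains the longest chain; total 36 weeks.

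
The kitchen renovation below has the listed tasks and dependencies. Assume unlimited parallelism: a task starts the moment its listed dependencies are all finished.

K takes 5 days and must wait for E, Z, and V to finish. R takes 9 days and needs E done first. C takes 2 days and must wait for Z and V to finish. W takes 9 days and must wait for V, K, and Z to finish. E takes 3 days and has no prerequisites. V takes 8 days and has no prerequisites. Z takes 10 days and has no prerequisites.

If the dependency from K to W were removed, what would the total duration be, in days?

With the dependency in place, Z→K→W = 10+5+9 = 24 sets the finish at 24 days.
Without K→W, W's earliest start moves from 15 to 10.
The longest chain is now Z→W = 10+9 = 19, so the job takes 19 days.

19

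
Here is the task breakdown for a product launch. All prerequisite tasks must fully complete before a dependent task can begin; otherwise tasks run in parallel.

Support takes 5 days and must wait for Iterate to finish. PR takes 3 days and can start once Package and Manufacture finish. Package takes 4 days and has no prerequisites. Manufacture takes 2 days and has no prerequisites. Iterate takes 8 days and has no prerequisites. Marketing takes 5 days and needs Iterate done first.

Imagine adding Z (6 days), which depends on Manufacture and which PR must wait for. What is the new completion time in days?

Originally the job takes 13 days.
With Z inserted, PR now waits for max(Package, Manufacture, Z).
New critical path: Iterate→Marketing = 8+5 = 13 ⇒ 13 days.

13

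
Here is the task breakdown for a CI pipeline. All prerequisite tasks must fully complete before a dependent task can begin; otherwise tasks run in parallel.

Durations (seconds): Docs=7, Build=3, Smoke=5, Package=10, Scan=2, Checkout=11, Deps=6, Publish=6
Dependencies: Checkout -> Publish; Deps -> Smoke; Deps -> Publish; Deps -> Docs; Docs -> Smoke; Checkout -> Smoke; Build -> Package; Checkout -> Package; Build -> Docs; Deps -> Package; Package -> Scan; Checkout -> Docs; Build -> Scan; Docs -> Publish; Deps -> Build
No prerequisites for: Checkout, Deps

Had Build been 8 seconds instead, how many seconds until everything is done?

Baseline: Checkout→Docs→Publish = 11+7+6 = 24 → 24 seconds.
Build is off the critical path — its longest chain is 22 seconds, giving 2 of slack.
Now Deps→Build→Docs→Publish = 6+8+7+6 = 27 is longest, so the finish becomes 27 seconds.

27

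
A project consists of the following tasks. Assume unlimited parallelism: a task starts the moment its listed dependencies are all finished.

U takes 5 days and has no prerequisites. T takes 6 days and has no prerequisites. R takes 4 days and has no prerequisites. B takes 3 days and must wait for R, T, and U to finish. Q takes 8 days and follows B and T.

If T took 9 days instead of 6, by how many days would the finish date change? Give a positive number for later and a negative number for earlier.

As given, the longest chain is T→B→Q = 6+3+8 = 17, so the finish is 17 days.
T lies on that path, so at 9 days the path becomes 20 days.
The critical path is still T→B→Q; finish is now 20 days.
Change in finish: 20 − 17 = +3 days.

3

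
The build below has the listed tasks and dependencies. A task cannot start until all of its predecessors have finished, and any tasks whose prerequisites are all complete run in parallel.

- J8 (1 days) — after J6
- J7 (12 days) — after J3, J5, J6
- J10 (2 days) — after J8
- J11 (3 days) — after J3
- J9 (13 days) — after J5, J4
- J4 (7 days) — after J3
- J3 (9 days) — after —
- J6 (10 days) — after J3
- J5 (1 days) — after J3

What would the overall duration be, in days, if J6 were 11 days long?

32

Critical path before the change: J3→J6→J7 = 9+10+12 = 31 giving 31 days.
J6 is on the critical path; changing it to 11 makes that path 32 days.
That remains the longest chain; total 32 days.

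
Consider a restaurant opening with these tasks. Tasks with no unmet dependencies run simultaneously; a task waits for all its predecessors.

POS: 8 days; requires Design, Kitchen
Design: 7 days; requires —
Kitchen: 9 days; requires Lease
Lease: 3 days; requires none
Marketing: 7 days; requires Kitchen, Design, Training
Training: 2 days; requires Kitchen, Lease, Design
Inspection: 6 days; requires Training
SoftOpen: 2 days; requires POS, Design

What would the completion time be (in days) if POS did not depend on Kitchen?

21

Original critical path: Lease→Kitchen→POS→SoftOpen = 3+9+8+2 = 22 ⇒ 22 days.
Without Kitchen→POS, POS's earliest start moves from 12 to 7.
The longest chain is now Lease→Kitchen→Training→Marketing = 3+9+2+7 = 21, so the schedule takes 21 days.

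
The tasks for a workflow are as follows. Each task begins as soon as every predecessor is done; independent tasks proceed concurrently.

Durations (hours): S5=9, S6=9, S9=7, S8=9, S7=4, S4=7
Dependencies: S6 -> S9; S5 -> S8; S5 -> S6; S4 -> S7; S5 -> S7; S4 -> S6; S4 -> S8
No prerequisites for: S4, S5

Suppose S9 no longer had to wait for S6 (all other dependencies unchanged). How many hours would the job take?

18

Before: longest chain S5→S6→S9 = 9+9+7 = 25, finish 25.
Without S6→S9, S9's earliest start moves from 18 to 0.
The longest chain is now S5→S6 = 9+9 = 18, so the job takes 18 hours.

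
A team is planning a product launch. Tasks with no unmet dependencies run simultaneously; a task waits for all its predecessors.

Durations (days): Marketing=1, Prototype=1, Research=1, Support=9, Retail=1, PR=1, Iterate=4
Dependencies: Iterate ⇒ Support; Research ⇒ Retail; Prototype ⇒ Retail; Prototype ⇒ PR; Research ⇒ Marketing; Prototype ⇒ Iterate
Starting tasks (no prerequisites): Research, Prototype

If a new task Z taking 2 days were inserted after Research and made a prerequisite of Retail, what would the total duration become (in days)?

14

Originally the product launch takes 14 days.
With Z inserted, Retail now waits for max(Research, Prototype, Z).
New critical path: Prototype→Iterate→Support = 1+4+9 = 14 ⇒ 14 days.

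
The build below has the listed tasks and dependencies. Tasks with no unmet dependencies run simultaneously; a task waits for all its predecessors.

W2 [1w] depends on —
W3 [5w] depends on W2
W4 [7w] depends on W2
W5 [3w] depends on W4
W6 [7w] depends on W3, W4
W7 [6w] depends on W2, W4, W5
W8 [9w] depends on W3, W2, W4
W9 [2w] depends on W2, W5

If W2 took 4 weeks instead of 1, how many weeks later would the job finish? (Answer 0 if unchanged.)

3

The binding path is W2→W4→W5→W7 = 1+7+3+6 = 17; finish at 17 weeks.
W2 lies on that path, so at 4 weeks the path becomes 20 weeks.
The critical path is still W2→W4→W5→W7; finish is now 20 weeks.
Change in finish: 20 − 17 = +3 weeks.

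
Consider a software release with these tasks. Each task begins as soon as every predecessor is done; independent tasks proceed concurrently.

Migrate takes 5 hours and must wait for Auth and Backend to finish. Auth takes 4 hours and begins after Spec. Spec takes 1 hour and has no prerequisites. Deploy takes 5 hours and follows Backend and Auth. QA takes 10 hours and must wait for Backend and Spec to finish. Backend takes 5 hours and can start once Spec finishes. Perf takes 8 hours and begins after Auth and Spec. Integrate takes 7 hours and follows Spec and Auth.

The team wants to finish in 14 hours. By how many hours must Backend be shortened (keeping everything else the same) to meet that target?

2

Current finish: 16 hours; target: 14.
Backend is on every critical path, so each hour cut from Backend cuts the finish by one (this holds down to a finish of 13).
Need 16 − 14 = 2 hours off Backend → Backend becomes 3 hours, finish becomes 14.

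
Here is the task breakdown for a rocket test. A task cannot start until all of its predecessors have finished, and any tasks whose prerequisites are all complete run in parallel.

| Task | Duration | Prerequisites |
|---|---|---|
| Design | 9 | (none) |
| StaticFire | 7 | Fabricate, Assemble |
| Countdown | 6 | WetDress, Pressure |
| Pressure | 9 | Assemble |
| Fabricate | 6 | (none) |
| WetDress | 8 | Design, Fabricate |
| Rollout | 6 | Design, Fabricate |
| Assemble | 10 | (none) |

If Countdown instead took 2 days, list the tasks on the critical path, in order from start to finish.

Baseline: Assemble→Pressure→Countdown = 10+9+6 = 25 → 25 days.
Countdown is on the critical path; changing it to 2 makes that path 21 days.
No other chain overtakes it, so the finish is 21 days.

Assemble, Pressure, Countdown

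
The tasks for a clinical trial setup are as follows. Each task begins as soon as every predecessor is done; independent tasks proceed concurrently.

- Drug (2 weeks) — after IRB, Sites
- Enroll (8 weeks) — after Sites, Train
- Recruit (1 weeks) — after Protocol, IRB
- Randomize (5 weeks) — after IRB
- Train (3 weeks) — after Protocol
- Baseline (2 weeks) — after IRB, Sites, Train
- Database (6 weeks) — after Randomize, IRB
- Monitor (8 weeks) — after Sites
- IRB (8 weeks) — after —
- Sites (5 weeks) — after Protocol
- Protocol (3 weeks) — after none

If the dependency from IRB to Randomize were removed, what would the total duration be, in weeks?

16

Original critical path: IRB→Randomize→Database = 8+5+6 = 19 ⇒ 19 weeks.
Without IRB→Randomize, Randomize's earliest start moves from 8 to 0.
The longest chain is now Protocol→Sites→Enroll = 3+5+8 = 16, so the plan takes 16 weeks.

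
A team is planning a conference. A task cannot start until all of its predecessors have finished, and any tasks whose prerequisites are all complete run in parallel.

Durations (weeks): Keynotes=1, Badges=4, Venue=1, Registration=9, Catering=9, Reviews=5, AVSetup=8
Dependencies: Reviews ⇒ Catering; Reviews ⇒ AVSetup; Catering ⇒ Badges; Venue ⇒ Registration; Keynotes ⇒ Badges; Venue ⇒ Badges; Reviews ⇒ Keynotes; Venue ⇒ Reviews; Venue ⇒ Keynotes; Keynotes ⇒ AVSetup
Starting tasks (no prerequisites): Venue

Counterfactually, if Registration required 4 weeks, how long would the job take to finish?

19

Critical path before the change: Venue→Reviews→Catering→Badges = 1+5+9+4 = 19 giving 19 weeks.
The longest path through Registration is only 10 weeks, so Registration has float 9.
No other chain overtakes it, so the finish is 19 weeks.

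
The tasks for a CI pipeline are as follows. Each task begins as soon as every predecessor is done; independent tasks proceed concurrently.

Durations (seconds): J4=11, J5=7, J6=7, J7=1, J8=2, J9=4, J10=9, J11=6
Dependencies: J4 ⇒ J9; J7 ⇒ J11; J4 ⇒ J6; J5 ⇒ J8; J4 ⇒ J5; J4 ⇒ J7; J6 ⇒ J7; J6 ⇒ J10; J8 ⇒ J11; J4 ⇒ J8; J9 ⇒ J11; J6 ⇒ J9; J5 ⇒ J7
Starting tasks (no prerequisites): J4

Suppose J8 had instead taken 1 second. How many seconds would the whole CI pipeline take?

The binding path is J4→J6→J9→J11 = 11+7+4+6 = 28; finish at 28 seconds.
The longest path through J8 is only 26 seconds, so J8 has float 2.
That remains the longest chain; total 28 seconds.

28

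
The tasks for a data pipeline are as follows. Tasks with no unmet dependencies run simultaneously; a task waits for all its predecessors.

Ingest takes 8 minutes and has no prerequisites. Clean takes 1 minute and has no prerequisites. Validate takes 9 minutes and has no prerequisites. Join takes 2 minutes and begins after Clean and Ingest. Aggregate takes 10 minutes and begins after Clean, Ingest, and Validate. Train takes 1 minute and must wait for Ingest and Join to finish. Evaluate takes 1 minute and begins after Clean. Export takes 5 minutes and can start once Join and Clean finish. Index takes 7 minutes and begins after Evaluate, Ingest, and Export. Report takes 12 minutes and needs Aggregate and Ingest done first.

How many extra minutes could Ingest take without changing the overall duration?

1

Critical path: Validate→Aggregate→Report = 9+10+12 = 31, so the finish is 31 minutes.
The longest chain containing Ingest totals 30 minutes.
Slack of Ingest = 1 − 0 = 1 minute.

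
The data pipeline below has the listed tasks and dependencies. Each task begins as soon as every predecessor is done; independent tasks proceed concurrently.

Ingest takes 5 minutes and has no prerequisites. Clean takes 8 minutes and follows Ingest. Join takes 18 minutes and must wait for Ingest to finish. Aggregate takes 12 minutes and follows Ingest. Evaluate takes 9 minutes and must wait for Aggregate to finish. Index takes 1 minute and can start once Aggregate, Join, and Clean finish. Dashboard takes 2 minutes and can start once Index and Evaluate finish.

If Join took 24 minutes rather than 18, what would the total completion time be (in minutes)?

As given, the longest chain is Ingest→Aggregate→Evaluate→Dashboard = 5+12+9+2 = 28, so the finish is 28 minutes.
Join is off the critical path — its longest chain is 26 minutes, giving 2 of slack.
Now Ingest→Join→Index→Dashboard = 5+24+1+2 = 32 is longest, so the finish becomes 32 minutes.

32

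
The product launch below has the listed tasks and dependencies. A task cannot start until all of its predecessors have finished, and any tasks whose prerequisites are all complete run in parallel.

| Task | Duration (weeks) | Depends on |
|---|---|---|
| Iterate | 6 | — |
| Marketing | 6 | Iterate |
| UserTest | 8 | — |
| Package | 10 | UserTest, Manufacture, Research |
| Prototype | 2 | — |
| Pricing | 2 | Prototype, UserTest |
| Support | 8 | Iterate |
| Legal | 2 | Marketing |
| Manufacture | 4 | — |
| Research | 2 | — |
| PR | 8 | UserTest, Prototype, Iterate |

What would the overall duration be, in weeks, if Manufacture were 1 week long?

Baseline: UserTest→Package = 8+10 = 18 → 18 weeks.
The longest path through Manufacture is only 14 weeks, so Manufacture has float 4.
No other chain overtakes it, so the finish is 18 weeks.

18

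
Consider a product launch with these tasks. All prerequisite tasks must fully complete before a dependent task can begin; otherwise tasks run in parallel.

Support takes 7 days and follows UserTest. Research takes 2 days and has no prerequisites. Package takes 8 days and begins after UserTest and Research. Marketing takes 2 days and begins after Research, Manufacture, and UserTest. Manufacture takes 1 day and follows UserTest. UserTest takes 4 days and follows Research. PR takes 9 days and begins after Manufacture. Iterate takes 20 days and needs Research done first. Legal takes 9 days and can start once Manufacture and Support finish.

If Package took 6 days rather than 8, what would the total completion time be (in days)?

22

Actual critical path: Research→UserTest→Support→Legal = 2+4+7+9 = 22 ⇒ 22 days.
The longest path through Package is only 14 days, so Package has float 8.
No other chain overtakes it, so the finish is 22 days.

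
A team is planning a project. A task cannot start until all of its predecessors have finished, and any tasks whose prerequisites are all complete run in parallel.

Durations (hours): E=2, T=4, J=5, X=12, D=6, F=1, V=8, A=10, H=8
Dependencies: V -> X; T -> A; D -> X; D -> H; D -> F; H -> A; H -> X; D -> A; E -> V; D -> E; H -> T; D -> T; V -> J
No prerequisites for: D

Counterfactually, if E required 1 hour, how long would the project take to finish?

28

Baseline: D→E→V→X = 6+2+8+12 = 28 → 28 hours.
E lies on that path, so at 1 hour the path becomes 27 hours.
Now D→H→T→A = 6+8+4+10 = 28 is longest, so the finish becomes 28 hours.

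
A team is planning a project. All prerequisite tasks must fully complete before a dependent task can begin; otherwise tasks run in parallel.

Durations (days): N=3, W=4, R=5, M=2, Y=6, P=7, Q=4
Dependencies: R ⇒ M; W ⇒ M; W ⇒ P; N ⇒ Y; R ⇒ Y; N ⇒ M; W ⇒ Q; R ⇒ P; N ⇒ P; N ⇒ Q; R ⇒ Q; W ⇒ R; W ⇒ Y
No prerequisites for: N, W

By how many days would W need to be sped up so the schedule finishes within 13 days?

Current finish: 16 days; target: 13.
W is on every critical path, so each day cut from W cuts the finish by one (this holds down to a finish of 13).
Need 16 − 13 = 3 days off W → W becomes 1 day, finish becomes 13.

3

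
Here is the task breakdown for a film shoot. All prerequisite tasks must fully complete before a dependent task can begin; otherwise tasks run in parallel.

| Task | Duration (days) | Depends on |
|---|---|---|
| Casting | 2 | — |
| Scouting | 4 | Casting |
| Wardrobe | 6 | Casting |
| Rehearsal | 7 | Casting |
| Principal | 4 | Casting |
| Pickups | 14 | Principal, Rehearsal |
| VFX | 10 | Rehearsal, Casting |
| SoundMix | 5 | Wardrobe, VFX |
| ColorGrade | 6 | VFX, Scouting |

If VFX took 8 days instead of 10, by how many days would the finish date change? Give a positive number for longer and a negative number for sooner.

Actual critical path: Casting→Rehearsal→VFX→ColorGrade = 2+7+10+6 = 25 ⇒ 25 days.
VFX lies on that path, so at 8 days the path becomes 23 days.
New critical path: Casting→Rehearsal→Pickups = 2+7+14 = 23 ⇒ 23 days.
Change in finish: 23 − 25 = -2 days.

-2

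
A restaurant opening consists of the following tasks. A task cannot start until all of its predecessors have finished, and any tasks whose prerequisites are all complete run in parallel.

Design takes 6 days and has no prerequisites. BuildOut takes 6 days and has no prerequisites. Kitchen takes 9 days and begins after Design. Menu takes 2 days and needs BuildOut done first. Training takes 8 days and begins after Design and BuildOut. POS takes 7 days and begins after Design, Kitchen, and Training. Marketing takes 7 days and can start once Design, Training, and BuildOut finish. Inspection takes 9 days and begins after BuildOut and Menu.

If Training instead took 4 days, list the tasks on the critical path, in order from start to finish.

Design, Kitchen, POS

The binding path is Design→Kitchen→POS = 6+9+7 = 22; finish at 22 days.
Training is off the critical path — its longest chain is 21 days, giving 1 of slack.
The critical path is still Design→Kitchen→POS; finish is now 22 days.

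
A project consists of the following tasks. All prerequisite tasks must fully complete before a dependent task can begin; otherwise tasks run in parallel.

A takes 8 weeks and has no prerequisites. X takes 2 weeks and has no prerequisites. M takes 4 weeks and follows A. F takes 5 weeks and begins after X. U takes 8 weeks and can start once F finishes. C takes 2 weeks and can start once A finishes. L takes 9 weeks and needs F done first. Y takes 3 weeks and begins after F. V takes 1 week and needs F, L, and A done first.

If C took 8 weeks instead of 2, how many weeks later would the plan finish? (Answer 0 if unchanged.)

Baseline: X→F→L→V = 2+5+9+1 = 17 → 17 weeks.
C has 7 weeks of float (longest path through it is 10).
No other chain overtakes it, so the finish is 17 weeks.
Change in finish: 17 − 17 = +0 weeks.

0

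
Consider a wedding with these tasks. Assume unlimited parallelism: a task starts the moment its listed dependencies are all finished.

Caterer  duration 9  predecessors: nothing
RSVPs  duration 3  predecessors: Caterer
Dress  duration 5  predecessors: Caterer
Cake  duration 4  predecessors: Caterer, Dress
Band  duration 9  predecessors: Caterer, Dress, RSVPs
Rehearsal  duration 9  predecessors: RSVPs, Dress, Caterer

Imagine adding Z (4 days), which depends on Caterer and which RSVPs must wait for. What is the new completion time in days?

Originally the wedding takes 23 days.
With Z inserted, RSVPs now waits for max(Caterer, Z).
New critical path: Caterer→Z→RSVPs→Band = 9+4+3+9 = 25 ⇒ 25 days.

25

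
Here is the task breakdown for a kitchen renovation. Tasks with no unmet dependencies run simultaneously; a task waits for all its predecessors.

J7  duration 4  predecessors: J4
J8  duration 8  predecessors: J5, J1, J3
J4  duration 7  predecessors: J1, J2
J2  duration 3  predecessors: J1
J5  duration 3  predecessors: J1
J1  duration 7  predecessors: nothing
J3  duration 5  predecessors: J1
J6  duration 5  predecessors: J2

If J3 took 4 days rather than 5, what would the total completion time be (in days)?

21

As given, the longest chain is J1→J2→J4→J7 = 7+3+7+4 = 21, so the finish is 21 days.
J3 is off the critical path — its longest chain is 20 days, giving 1 of slack.
That remains the longest chain; total 21 days.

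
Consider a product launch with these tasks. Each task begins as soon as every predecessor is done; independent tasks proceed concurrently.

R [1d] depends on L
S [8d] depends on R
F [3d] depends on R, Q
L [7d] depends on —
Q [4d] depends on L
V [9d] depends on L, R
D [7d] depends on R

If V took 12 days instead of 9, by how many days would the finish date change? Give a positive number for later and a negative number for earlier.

3

The binding path is L→R→V = 7+1+9 = 17; finish at 17 days.
V lies on that path, so at 12 days the path becomes 20 days.
No other chain overtakes it, so the finish is 20 days.
Change in finish: 20 − 17 = +3 days.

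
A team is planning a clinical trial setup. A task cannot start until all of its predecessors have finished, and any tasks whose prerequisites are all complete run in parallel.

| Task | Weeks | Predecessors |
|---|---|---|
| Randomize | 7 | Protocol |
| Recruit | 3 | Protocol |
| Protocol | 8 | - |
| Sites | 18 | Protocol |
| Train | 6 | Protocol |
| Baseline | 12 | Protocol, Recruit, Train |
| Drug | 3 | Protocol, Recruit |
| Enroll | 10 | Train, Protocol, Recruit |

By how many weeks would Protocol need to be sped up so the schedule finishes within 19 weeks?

Current finish: 26 weeks; target: 19.
Protocol is on every critical path, so each week cut from Protocol cuts the finish by one (this holds down to a finish of 19).
Need 26 − 19 = 7 weeks off Protocol → Protocol becomes 1 week, finish becomes 19.

7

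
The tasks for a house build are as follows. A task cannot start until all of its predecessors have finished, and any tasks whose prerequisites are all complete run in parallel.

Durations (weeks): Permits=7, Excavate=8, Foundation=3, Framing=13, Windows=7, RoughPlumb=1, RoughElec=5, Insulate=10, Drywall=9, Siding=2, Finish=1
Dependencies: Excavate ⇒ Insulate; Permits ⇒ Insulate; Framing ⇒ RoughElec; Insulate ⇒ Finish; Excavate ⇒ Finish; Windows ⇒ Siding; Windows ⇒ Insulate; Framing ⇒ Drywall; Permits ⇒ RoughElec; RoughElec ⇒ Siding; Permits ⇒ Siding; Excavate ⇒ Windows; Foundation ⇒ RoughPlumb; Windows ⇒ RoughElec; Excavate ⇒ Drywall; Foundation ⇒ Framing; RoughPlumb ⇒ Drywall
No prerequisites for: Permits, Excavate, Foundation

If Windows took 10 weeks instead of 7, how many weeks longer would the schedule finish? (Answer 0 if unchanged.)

As given, the longest chain is Excavate→Windows→Insulate→Finish = 8+7+10+1 = 26, so the finish is 26 weeks.
Windows is on the critical path; changing it to 10 makes that path 29 weeks.
That remains the longest chain; total 29 weeks.
Change in finish: 29 − 26 = +3 weeks.

3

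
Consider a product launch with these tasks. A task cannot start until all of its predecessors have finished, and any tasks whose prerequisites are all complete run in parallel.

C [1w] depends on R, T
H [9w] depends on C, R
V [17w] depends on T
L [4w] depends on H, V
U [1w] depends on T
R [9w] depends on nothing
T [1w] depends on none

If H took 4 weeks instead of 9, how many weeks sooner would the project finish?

1

Actual critical path: R→C→H→L = 9+1+9+4 = 23 ⇒ 23 weeks.
Since H is critical, the -5 change carries straight to that chain (now 18 weeks).
Now T→V→L = 1+17+4 = 22 is longest, so the finish becomes 22 weeks.
Change in finish: 22 − 23 = -1 weeks.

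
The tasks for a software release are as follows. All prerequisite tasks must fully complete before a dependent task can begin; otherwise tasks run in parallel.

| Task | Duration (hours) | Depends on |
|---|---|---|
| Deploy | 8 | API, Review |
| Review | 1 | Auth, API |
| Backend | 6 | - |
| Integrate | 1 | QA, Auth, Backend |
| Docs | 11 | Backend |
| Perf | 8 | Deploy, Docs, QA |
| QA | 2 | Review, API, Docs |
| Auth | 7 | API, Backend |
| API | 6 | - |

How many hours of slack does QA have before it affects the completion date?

The longest chain is Backend→Auth→Review→Deploy→Perf = 6+7+1+8+8 = 30; overall finish 30 hours.
QA finishes as early as 19 and must finish by 22.
Slack of QA = 20 − 17 = 3 hours.

3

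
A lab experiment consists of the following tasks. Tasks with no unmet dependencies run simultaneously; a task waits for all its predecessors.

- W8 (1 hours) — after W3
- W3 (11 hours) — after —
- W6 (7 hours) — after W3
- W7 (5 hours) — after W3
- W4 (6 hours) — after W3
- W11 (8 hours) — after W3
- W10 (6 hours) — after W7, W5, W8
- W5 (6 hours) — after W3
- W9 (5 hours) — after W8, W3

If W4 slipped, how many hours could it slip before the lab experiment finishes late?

W3→W5→W10 = 11+6+6 = 23 sets the makespan at 23 hours.
W4 finishes as early as 17 and must finish by 23.
So W4 can slip 23 − 17 = 6 hours.

6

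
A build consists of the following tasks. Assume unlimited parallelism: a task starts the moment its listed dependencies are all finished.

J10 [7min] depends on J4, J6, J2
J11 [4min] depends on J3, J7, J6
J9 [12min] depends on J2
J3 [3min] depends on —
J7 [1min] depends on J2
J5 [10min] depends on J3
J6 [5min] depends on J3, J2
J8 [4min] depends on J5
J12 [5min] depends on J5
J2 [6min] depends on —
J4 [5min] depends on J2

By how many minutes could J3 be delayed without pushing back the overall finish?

0

Critical path: J2→J4→J10 = 6+5+7 = 18, so the finish is 18 minutes.
The longest chain containing J3 totals 18 minutes.
So J3 can slip 3 − 3 = 0 minutes.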